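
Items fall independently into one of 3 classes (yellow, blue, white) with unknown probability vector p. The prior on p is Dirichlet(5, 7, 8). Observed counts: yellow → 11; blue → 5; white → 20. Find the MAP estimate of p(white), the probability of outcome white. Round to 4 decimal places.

MAP estimate of p(white) = 0.5094

The posterior is Dirichlet(αᵢ + nᵢ) = Dirichlet(16, 12, 28).
For a Dirichlet(a₁,…,a_K) with all aᵢ > 1, the mode has j-th component (aⱼ − 1)/(Σaᵢ − K).
Here Σaᵢ = 56 and K = 3, so p(white) = (28 − 1)/(56 − 3) = 27/53 ≈ 0.5094.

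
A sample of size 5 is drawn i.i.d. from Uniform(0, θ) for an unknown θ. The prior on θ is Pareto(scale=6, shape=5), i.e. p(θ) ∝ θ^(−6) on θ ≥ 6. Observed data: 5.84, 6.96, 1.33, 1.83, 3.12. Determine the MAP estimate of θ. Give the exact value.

The Uniform(0, θ) likelihood is θ^(−n) for θ ≥ max(xᵢ), zero otherwise. Here max(xᵢ) = 6.96.
Posterior ∝ θ^(−6) · θ^(−5) = θ^(−11) on θ ≥ max(6, 6.96) = 6.96.
This density is strictly decreasing in θ, so the posterior mode lies at the lower boundary of the support.

θ̂_MAP = 6.96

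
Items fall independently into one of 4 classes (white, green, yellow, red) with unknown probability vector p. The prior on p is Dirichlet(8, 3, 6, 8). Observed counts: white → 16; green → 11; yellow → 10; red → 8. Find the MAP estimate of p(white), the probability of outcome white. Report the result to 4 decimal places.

MAP estimate of p(white) = 0.3485

The posterior is Dirichlet(αᵢ + nᵢ) = Dirichlet(24, 14, 16, 16).
For a Dirichlet(a₁,…,a_K) with all aᵢ > 1, the mode has j-th component (aⱼ − 1)/(Σaᵢ − K).
Here Σaᵢ = 70 and K = 4, so p(white) = (24 − 1)/(70 − 4) = 23/66 ≈ 0.3485.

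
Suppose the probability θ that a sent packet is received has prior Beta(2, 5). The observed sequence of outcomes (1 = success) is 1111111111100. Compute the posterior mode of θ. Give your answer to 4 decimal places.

Prior: Beta(2, 5).
Data: 11 successes in 13 trials (from the sequence). The binomial likelihood contributes θ^11(1−θ)^2, so the posterior is Beta(2+11, 5+2) = Beta(13, 7).
For Beta(a, b) with a, b > 1 the mode is (a−1)/(a+b−2) = 12/18 ≈ 0.6667.

θ̂_MAP = 0.6667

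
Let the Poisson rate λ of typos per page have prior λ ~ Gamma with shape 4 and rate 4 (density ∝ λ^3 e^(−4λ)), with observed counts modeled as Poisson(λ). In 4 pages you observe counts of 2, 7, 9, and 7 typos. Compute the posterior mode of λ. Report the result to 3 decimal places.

λ̂_MAP = 3.500

Σxᵢ = 2+7+9+7 = 25, with n = 4.
Posterior ∝ λ^3e^(−4λ) · λ^25e^(−4λ) = λ^28e^(−8λ), i.e. Gamma(shape=29, rate=8).
The mode of a Gamma(a, b) with a ≥ 1 (shape–rate) is (a−1)/b = 28/8 ≈ 3.500.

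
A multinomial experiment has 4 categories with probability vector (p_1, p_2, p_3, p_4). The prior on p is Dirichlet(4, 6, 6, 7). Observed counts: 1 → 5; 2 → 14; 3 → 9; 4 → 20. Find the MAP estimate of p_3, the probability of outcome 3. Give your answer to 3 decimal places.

The posterior is Dirichlet(αᵢ + nᵢ) = Dirichlet(9, 20, 15, 27).
For a Dirichlet(a₁,…,a_K) with all aᵢ > 1, the mode has j-th component (aⱼ − 1)/(Σaᵢ − K).
Here Σaᵢ = 71 and K = 4, so p_3 = (15 − 1)/(71 − 4) = 14/67 ≈ 0.209.

MAP estimate: 0.209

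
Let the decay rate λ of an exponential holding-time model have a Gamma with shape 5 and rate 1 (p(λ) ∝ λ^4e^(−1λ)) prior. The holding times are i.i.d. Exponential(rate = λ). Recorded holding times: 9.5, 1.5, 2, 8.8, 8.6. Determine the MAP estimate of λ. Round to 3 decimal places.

λ̂_MAP = 0.287

The Exponential(rate=λ) likelihood is ∝ λ^n e^(−λΣtᵢ). Here n = 5 and Σtᵢ = 9.5 + 1.5 + 2 + 8.8 + 8.6 = 30.4.
Posterior ∝ λ^4e^(−1λ) · λ^5e^(−30.4λ) = λ^9e^(−31.4λ), i.e. Gamma(10, 31.4).
Mode = (a−1)/b = 9/31.4 ≈ 0.287.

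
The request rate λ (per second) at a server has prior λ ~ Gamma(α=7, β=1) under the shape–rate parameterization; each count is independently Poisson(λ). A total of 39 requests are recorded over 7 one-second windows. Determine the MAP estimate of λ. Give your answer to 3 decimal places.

λ̂_MAP = 5.625

Σxᵢ = 39, n = 7.
Posterior ∝ λ^6e^(−1λ) · λ^39e^(−7λ) = λ^45e^(−8λ), i.e. Gamma(shape=46, rate=8).
The mode of a Gamma(a, b) with a ≥ 1 (shape–rate) is (a−1)/b = 45/8 ≈ 5.625.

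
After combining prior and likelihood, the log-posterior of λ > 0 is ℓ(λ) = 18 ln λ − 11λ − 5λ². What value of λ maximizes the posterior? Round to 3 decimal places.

λ̂_MAP = 0.900

ℓ'(λ) = 18/λ − 11 − 10λ. Setting this to zero and multiplying by λ: 10λ² + 11λ − 18 = 0.
λ = (−11 + √(11² + 4·10·18)) / (2·10) = (−11 + √841) / 20 = (−11 + 29)/20 = 9/10.
ℓ''(λ) = −18/λ² − 10 < 0, confirming a maximum.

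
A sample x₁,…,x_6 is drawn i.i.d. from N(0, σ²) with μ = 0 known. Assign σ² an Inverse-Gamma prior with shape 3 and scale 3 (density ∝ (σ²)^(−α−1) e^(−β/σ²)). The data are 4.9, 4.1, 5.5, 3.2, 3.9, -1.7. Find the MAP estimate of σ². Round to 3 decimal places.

Sum of squared deviations about the known mean: SS = (4.9−0)² + (4.1−0)² + (5.5−0)² + (3.2−0)² + (3.9−0)² + (-1.7−0)² = 99.41.
The Normal likelihood contributes (σ²)^(−n/2) exp(−SS/(2σ²)), so the posterior is Inverse-Gamma(α + n/2, β + SS/2) = Inverse-Gamma(6, 52.705).
The mode of Inverse-Gamma(a, b) is b/(a+1) = 52.705/7 ≈ 7.529.

σ̂²_MAP = 7.529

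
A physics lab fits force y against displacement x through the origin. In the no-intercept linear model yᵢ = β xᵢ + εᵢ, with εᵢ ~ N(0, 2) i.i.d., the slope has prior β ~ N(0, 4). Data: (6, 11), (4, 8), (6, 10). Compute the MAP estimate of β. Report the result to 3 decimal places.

β̂_MAP = 1.785

log p(β | y) = −Σ(yᵢ − βxᵢ)²/(2·2) − β²/(2·4) + const.
Setting the derivative to zero: Σxᵢ(yᵢ − βxᵢ)/2 − β/4 = 0, so β = Σxᵢyᵢ / (Σxᵢ² + σ²/τ²).
Σxᵢyᵢ = 6·11 + 4·8 + 6·10 = 158; Σxᵢ² = 88; σ²/τ² = 0.5.
β̂_MAP = 158 / (88 + 0.5) = 158/88.5 ≈ 1.785.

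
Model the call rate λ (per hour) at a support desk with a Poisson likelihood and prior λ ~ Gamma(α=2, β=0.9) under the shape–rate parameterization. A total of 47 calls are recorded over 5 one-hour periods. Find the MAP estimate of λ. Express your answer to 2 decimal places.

λ̂_MAP = 8.14

Σxᵢ = 47, n = 5.
Posterior ∝ λe^(−0.9λ) · λ^47e^(−5λ) = λ^48e^(−5.9λ), i.e. Gamma(shape=49, rate=5.9).
The mode of a Gamma(a, b) with a ≥ 1 (shape–rate) is (a−1)/b = 48/5.9 ≈ 8.14.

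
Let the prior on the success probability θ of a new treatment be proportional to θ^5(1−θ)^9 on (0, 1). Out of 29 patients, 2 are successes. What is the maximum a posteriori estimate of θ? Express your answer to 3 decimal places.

θ̂_MAP = 0.163

The prior density ∝ θ^5(1−θ)^9 is the kernel of Beta(6, 10).
Data: 2 successes in 29 trials. The binomial likelihood contributes θ^2(1−θ)^27, so the posterior is Beta(6+2, 10+27) = Beta(8, 37).
For Beta(a, b) with a, b > 1 the mode is (a−1)/(a+b−2) = 7/43 ≈ 0.163.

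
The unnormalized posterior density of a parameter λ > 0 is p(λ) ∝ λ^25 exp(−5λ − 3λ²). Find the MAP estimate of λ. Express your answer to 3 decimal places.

λ̂_MAP = 1.667

ℓ'(λ) = 25/λ − 5 − 6λ. Setting this to zero and multiplying by λ: 6λ² + 5λ − 25 = 0.
λ = (−5 + √(5² + 4·6·25)) / (2·6) = (−5 + √625) / 12 = (−5 + 25)/12 = 5/3.
ℓ''(λ) = −25/λ² − 6 < 0, confirming a maximum.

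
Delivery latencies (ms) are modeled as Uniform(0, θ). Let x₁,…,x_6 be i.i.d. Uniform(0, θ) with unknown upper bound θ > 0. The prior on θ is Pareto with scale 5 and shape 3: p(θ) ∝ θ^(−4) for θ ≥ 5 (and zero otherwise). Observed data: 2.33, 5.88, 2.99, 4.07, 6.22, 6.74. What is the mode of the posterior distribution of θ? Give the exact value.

θ̂_MAP = 6.74

The Uniform(0, θ) likelihood is θ^(−n) for θ ≥ max(xᵢ), zero otherwise. Here max(xᵢ) = 6.74.
Posterior ∝ θ^(−4) · θ^(−6) = θ^(−10) on θ ≥ max(5, 6.74) = 6.74.
This density is strictly decreasing in θ, so the posterior mode lies at the lower boundary of the support.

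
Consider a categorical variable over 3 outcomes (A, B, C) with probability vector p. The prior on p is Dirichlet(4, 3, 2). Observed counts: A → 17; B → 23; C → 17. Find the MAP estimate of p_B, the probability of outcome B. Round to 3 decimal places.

The posterior is Dirichlet(αᵢ + nᵢ) = Dirichlet(21, 26, 19).
For a Dirichlet(a₁,…,a_K) with all aᵢ > 1, the mode has j-th component (aⱼ − 1)/(Σaᵢ − K).
Here Σaᵢ = 66 and K = 3, so p_B = (26 − 1)/(66 − 3) = 25/63 ≈ 0.397.

MAP estimate of p_B = 0.397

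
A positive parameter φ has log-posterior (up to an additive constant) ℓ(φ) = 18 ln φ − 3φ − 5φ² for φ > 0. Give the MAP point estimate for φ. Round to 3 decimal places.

φ̂_MAP = 1.200

ℓ'(φ) = 18/φ − 3 − 10φ. Setting this to zero and multiplying by φ: 10φ² + 3φ − 18 = 0.
φ = (−3 + √(3² + 4·10·18)) / (2·10) = (−3 + √729) / 20 = (−3 + 27)/20 = 6/5.
ℓ''(φ) = −18/φ² − 10 < 0, confirming a maximum.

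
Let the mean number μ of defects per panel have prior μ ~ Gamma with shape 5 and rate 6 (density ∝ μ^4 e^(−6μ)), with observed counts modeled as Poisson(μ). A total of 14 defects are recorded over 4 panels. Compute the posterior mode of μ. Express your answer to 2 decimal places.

μ̂_MAP = 1.80

Σxᵢ = 14, n = 4.
Posterior ∝ μ^4e^(−6μ) · μ^14e^(−4μ) = μ^18e^(−10μ), i.e. Gamma(shape=19, rate=10).
The mode of a Gamma(a, b) with a ≥ 1 (shape–rate) is (a−1)/b = 18/10 ≈ 1.80.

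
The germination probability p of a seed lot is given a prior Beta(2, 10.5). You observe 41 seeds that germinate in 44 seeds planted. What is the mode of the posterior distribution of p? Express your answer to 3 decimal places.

Prior: Beta(2, 10.5).
Data: 41 successes in 44 trials. The binomial likelihood contributes p^41(1−p)^3, so the posterior is Beta(2+41, 10.5+3) = Beta(43, 13.5).
For Beta(a, b) with a, b > 1 the mode is (a−1)/(a+b−2) = 42/54.5 ≈ 0.771.

p̂_MAP = 0.771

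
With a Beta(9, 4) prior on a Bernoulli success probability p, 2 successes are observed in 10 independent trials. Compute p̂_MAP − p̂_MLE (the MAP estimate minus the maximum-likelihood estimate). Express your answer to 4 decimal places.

MAP − MLE = 0.2762

Posterior is Beta(11, 12); MAP = (11−1)/(23−2) = 10/21 ≈ 0.47619.
MLE ignores the prior: p̂_MLE = k/n = 2/10 ≈ 0.20000.
Difference = 10/21 − 2/10 = 29/105 ≈ 0.2762.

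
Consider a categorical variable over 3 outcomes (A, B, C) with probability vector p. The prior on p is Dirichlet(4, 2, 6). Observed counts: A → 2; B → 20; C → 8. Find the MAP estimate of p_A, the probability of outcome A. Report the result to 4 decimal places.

The posterior is Dirichlet(αᵢ + nᵢ) = Dirichlet(6, 22, 14).
For a Dirichlet(a₁,…,a_K) with all aᵢ > 1, the mode has j-th component (aⱼ − 1)/(Σaᵢ − K).
Here Σaᵢ = 42 and K = 3, so p_A = (6 − 1)/(42 − 3) = 5/39 ≈ 0.1282.

MAP estimate of p_A = 0.1282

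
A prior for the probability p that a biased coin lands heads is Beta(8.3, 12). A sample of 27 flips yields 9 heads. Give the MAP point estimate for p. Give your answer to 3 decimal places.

Prior: Beta(8.3, 12).
Data: 9 successes in 27 trials. The binomial likelihood contributes p^9(1−p)^18, so the posterior is Beta(8.3+9, 12+18) = Beta(17.3, 30).
For Beta(a, b) with a, b > 1 the mode is (a−1)/(a+b−2) = 16.3/45.3 ≈ 0.360.

p̂_MAP = 0.360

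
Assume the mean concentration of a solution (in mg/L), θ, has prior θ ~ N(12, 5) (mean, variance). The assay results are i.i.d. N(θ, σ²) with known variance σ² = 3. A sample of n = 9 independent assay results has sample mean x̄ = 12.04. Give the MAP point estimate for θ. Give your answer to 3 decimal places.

n = 9, x̄ = 12.04.
For a Normal prior and Normal likelihood with known variance, the posterior is Normal; its mode equals its mean, the precision-weighted average.
Prior precision 1/σ₀² = 1/5 = 0.2; data precision n/σ² = 9/3 = 3.
θ̂ = (0.2·12 + 3·12.04) / (0.2 + 3) = 38.52/3.2 = 12.0375 ≈ 12.038.

θ̂_MAP = 12.038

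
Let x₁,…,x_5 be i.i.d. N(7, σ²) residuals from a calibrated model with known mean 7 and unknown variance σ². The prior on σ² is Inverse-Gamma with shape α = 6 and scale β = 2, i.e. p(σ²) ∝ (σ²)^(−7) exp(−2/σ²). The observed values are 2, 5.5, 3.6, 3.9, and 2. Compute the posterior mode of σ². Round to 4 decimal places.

σ̂²_MAP = 4.0747

Sum of squared deviations about the known mean: SS = (2−7)² + (5.5−7)² + (3.6−7)² + (3.9−7)² + (2−7)² = 73.42.
The Normal likelihood contributes (σ²)^(−n/2) exp(−SS/(2σ²)), so the posterior is Inverse-Gamma(α + n/2, β + SS/2) = Inverse-Gamma(8.5, 38.71).
The mode of Inverse-Gamma(a, b) is b/(a+1) = 38.71/9.5 ≈ 4.0747.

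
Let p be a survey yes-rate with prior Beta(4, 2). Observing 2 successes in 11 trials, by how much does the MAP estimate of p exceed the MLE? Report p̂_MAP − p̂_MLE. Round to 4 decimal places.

Posterior is Beta(6, 11); MAP = (6−1)/(17−2) = 5/15 ≈ 0.33333.
MLE ignores the prior: p̂_MLE = k/n = 2/11 ≈ 0.18182.
Difference = 5/15 − 2/11 = 5/33 ≈ 0.1515.

MAP − MLE = 0.1515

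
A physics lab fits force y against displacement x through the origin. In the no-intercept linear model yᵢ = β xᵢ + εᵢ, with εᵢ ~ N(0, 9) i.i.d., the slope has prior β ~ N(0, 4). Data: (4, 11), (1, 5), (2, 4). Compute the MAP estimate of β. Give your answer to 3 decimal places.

log p(β | y) = −Σ(yᵢ − βxᵢ)²/(2·9) − β²/(2·4) + const.
Setting the derivative to zero: Σxᵢ(yᵢ − βxᵢ)/9 − β/4 = 0, so β = Σxᵢyᵢ / (Σxᵢ² + σ²/τ²).
Σxᵢyᵢ = 4·11 + 1·5 + 2·4 = 57; Σxᵢ² = 21; σ²/τ² = 2.25.
β̂_MAP = 57 / (21 + 2.25) = 57/23.25 ≈ 2.452.

β̂_MAP = 2.452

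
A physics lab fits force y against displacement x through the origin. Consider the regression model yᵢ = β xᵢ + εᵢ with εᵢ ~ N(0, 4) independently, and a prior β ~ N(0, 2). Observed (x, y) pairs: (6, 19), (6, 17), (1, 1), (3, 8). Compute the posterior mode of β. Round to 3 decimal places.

β̂_MAP = 2.869

log p(β | y) = −Σ(yᵢ − βxᵢ)²/(2·4) − β²/(2·2) + const.
Setting the derivative to zero: Σxᵢ(yᵢ − βxᵢ)/4 − β/2 = 0, so β = Σxᵢyᵢ / (Σxᵢ² + σ²/τ²).
Σxᵢyᵢ = 6·19 + 6·17 + 1·1 + 3·8 = 241; Σxᵢ² = 82; σ²/τ² = 2.
β̂_MAP = 241 / (82 + 2) = 241/84 ≈ 2.869.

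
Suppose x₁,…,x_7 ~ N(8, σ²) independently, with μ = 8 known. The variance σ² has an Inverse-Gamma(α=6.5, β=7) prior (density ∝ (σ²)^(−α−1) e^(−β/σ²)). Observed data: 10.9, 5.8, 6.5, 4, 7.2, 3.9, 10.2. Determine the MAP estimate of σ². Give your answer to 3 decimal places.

σ̂²_MAP = 3.081

Sum of squared deviations about the known mean: SS = (10.9−8)² + (5.8−8)² + (6.5−8)² + (4−8)² + (7.2−8)² + (3.9−8)² + (10.2−8)² = 53.79.
The Normal likelihood contributes (σ²)^(−n/2) exp(−SS/(2σ²)), so the posterior is Inverse-Gamma(α + n/2, β + SS/2) = Inverse-Gamma(10, 33.895).
The mode of Inverse-Gamma(a, b) is b/(a+1) = 33.895/11 ≈ 3.081.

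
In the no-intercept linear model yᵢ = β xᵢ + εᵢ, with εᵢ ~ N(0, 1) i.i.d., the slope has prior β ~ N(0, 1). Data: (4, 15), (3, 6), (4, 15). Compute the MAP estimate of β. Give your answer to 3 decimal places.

β̂_MAP = 3.286

log p(β | y) = −Σ(yᵢ − βxᵢ)²/(2·1) − β²/(2·1) + const.
Setting the derivative to zero: Σxᵢ(yᵢ − βxᵢ)/1 − β/1 = 0, so β = Σxᵢyᵢ / (Σxᵢ² + σ²/τ²).
Σxᵢyᵢ = 4·15 + 3·6 + 4·15 = 138; Σxᵢ² = 41; σ²/τ² = 1.
β̂_MAP = 138 / (41 + 1) = 138/42 ≈ 3.286.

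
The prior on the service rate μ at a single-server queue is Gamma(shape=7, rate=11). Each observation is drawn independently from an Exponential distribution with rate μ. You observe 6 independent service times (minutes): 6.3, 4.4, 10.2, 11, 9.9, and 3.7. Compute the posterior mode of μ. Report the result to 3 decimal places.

μ̂_MAP = 0.212

The Exponential(rate=μ) likelihood is ∝ μ^n e^(−μΣtᵢ). Here n = 6 and Σtᵢ = 6.3 + 4.4 + 10.2 + 11 + 9.9 + 3.7 = 45.5.
Posterior ∝ μ^6e^(−11μ) · μ^6e^(−45.5μ) = μ^12e^(−56.5μ), i.e. Gamma(13, 56.5).
Mode = (a−1)/b = 12/56.5 ≈ 0.212.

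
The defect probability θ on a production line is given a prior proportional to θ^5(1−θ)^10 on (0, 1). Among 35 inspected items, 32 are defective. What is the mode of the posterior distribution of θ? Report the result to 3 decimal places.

The prior density ∝ θ^5(1−θ)^10 is the kernel of Beta(6, 11).
Data: 32 successes in 35 trials. The binomial likelihood contributes θ^32(1−θ)^3, so the posterior is Beta(6+32, 11+3) = Beta(38, 14).
For Beta(a, b) with a, b > 1 the mode is (a−1)/(a+b−2) = 37/50 ≈ 0.740.

θ̂_MAP = 0.740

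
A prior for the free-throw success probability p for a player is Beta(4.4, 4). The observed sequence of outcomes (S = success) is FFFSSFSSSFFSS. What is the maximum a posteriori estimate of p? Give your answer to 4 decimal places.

Prior: Beta(4.4, 4).
Data: 7 successes in 13 trials (from the sequence). The binomial likelihood contributes p^7(1−p)^6, so the posterior is Beta(4.4+7, 4+6) = Beta(11.4, 10).
For Beta(a, b) with a, b > 1 the mode is (a−1)/(a+b−2) = 10.4/19.4 ≈ 0.5361.

p̂_MAP = 0.5361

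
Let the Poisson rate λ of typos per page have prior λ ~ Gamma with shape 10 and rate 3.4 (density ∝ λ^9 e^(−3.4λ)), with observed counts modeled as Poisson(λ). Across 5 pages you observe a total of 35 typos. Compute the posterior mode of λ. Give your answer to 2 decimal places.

Σxᵢ = 35, n = 5.
Posterior ∝ λ^9e^(−3.4λ) · λ^35e^(−5λ) = λ^44e^(−8.4λ), i.e. Gamma(shape=45, rate=8.4).
The mode of a Gamma(a, b) with a ≥ 1 (shape–rate) is (a−1)/b = 44/8.4 ≈ 5.24.

λ̂_MAP = 5.24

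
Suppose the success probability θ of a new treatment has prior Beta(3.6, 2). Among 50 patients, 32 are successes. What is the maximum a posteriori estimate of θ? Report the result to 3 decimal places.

θ̂_MAP = 0.646

Prior: Beta(3.6, 2).
Data: 32 successes in 50 trials. The binomial likelihood contributes θ^32(1−θ)^18, so the posterior is Beta(3.6+32, 2+18) = Beta(35.6, 20).
For Beta(a, b) with a, b > 1 the mode is (a−1)/(a+b−2) = 34.6/53.6 ≈ 0.646.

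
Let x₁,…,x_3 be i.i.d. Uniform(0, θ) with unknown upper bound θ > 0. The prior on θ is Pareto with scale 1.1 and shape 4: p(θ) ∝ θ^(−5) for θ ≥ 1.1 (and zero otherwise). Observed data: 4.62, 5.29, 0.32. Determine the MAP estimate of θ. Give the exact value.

θ̂_MAP = 5.29

The Uniform(0, θ) likelihood is θ^(−n) for θ ≥ max(xᵢ), zero otherwise. Here max(xᵢ) = 5.29.
Posterior ∝ θ^(−5) · θ^(−3) = θ^(−8) on θ ≥ max(1.1, 5.29) = 5.29.
This density is strictly decreasing in θ, so the posterior mode lies at the lower boundary of the support.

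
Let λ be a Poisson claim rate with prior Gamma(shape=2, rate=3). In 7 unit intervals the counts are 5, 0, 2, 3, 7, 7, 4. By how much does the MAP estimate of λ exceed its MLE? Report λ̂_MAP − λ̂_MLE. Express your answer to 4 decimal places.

MAP − MLE = -1.1000

Σxᵢ = 28. Posterior is Gamma(30, 10); MAP = (30−1)/10 = 29/10 ≈ 2.90000.
MLE = x̄ = 28/7 ≈ 4.00000.
Difference = 29/10 − 28/7 = -11/10 ≈ -1.1000.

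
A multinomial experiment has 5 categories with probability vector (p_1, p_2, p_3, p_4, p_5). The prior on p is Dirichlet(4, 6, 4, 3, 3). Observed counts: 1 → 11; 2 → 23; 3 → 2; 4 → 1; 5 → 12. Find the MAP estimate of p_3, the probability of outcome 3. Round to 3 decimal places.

MAP estimate: 0.078

The posterior is Dirichlet(αᵢ + nᵢ) = Dirichlet(15, 29, 6, 4, 15).
For a Dirichlet(a₁,…,a_K) with all aᵢ > 1, the mode has j-th component (aⱼ − 1)/(Σaᵢ − K).
Here Σaᵢ = 69 and K = 5, so p_3 = (6 − 1)/(69 − 5) = 5/64 ≈ 0.078.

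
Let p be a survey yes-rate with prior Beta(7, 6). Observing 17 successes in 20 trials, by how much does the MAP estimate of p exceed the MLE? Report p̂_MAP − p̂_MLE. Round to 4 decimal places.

MAP − MLE = -0.1081

Posterior is Beta(24, 9); MAP = (24−1)/(33−2) = 23/31 ≈ 0.74194.
MLE ignores the prior: p̂_MLE = k/n = 17/20 ≈ 0.85000.
Difference = 23/31 − 17/20 = -67/620 ≈ -0.1081.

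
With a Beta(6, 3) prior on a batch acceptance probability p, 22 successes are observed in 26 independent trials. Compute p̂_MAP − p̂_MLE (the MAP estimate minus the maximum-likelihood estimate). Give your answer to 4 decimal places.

MAP − MLE = -0.0280

Posterior is Beta(28, 7); MAP = (28−1)/(35−2) = 27/33 ≈ 0.81818.
MLE ignores the prior: p̂_MLE = k/n = 22/26 ≈ 0.84615.
Difference = 27/33 − 22/26 = -4/143 ≈ -0.0280.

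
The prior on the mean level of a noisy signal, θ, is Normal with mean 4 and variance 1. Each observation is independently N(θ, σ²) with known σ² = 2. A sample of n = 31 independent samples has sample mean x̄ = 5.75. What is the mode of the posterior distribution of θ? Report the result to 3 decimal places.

θ̂_MAP = 5.644

n = 31, x̄ = 5.75.
For a Normal prior and Normal likelihood with known variance, the posterior is Normal; its mode equals its mean, the precision-weighted average.
Prior precision 1/σ₀² = 1/1 = 1; data precision n/σ² = 31/2 = 15.5.
θ̂ = (1·4 + 15.5·5.75) / (1 + 15.5) = 93.125/16.5 = 745/132 ≈ 5.644.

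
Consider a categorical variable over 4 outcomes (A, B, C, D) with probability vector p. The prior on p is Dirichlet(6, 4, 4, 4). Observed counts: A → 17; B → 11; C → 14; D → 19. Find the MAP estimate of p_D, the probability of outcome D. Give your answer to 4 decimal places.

The posterior is Dirichlet(αᵢ + nᵢ) = Dirichlet(23, 15, 18, 23).
For a Dirichlet(a₁,…,a_K) with all aᵢ > 1, the mode has j-th component (aⱼ − 1)/(Σaᵢ − K).
Here Σaᵢ = 79 and K = 4, so p_D = (23 − 1)/(79 − 4) = 22/75 ≈ 0.2933.

MAP estimate of p_D = 0.2933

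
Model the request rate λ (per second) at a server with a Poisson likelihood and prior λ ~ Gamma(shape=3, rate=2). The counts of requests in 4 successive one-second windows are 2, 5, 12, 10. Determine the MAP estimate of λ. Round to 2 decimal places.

Σxᵢ = 2+5+12+10 = 29, with n = 4.
Posterior ∝ λ^2e^(−2λ) · λ^29e^(−4λ) = λ^31e^(−6λ), i.e. Gamma(shape=32, rate=6).
The mode of a Gamma(a, b) with a ≥ 1 (shape–rate) is (a−1)/b = 31/6 ≈ 5.17.

λ̂_MAP = 5.17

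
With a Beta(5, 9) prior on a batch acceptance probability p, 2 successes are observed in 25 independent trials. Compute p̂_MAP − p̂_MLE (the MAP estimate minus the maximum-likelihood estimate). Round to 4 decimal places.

MAP − MLE = 0.0822

Posterior is Beta(7, 32); MAP = (7−1)/(39−2) = 6/37 ≈ 0.16216.
MLE ignores the prior: p̂_MLE = k/n = 2/25 ≈ 0.08000.
Difference = 6/37 − 2/25 = 76/925 ≈ 0.0822.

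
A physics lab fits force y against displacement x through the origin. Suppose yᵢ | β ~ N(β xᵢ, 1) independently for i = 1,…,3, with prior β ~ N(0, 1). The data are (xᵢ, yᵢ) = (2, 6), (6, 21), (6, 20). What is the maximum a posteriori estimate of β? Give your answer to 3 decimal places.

log p(β | y) = −Σ(yᵢ − βxᵢ)²/(2·1) − β²/(2·1) + const.
Setting the derivative to zero: Σxᵢ(yᵢ − βxᵢ)/1 − β/1 = 0, so β = Σxᵢyᵢ / (Σxᵢ² + σ²/τ²).
Σxᵢyᵢ = 2·6 + 6·21 + 6·20 = 258; Σxᵢ² = 76; σ²/τ² = 1.
β̂_MAP = 258 / (76 + 1) = 258/77 ≈ 3.351.

β̂_MAP = 3.351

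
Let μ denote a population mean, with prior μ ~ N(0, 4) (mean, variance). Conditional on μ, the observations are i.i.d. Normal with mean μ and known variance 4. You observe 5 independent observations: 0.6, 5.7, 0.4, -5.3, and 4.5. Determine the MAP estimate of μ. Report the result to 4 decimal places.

μ̂_MAP = 0.9833

n = 5; x̄ = (0.6 + 5.7 + 0.4 + (-5.3) + 4.5)/5 = 5.9/5 = 1.18.
For a Normal prior and Normal likelihood with known variance, the posterior is Normal; its mode equals its mean, the precision-weighted average.
Prior precision 1/σ₀² = 1/4 = 0.25; data precision n/σ² = 5/4 = 1.25.
μ̂ = (0.25·0 + 1.25·1.18) / (0.25 + 1.25) = 1.475/1.5 = 59/60 ≈ 0.9833.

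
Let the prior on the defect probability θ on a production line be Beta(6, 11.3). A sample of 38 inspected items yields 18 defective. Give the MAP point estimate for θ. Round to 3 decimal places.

θ̂_MAP = 0.432

Prior: Beta(6, 11.3).
Data: 18 successes in 38 trials. The binomial likelihood contributes θ^18(1−θ)^20, so the posterior is Beta(6+18, 11.3+20) = Beta(24, 31.3).
For Beta(a, b) with a, b > 1 the mode is (a−1)/(a+b−2) = 23/53.3 ≈ 0.432.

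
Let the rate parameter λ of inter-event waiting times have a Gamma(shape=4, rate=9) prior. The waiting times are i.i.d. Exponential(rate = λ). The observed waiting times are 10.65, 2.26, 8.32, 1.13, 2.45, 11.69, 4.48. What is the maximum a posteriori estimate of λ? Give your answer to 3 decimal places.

The Exponential(rate=λ) likelihood is ∝ λ^n e^(−λΣtᵢ). Here n = 7 and Σtᵢ = 10.65 + 2.26 + 8.32 + 1.13 + 2.45 + 11.69 + 4.48 = 40.98.
Posterior ∝ λ^3e^(−9λ) · λ^7e^(−40.98λ) = λ^10e^(−49.98λ), i.e. Gamma(11, 49.98).
Mode = (a−1)/b = 10/49.98 ≈ 0.200.

λ̂_MAP = 0.200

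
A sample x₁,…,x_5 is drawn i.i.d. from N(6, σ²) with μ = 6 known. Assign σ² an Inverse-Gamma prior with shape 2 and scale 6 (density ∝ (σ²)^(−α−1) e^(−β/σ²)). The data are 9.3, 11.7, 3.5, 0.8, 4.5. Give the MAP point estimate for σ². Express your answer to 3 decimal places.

Sum of squared deviations about the known mean: SS = (9.3−6)² + (11.7−6)² + (3.5−6)² + (0.8−6)² + (4.5−6)² = 78.92.
The Normal likelihood contributes (σ²)^(−n/2) exp(−SS/(2σ²)), so the posterior is Inverse-Gamma(α + n/2, β + SS/2) = Inverse-Gamma(4.5, 45.46).
The mode of Inverse-Gamma(a, b) is b/(a+1) = 45.46/5.5 ≈ 8.265.

σ̂²_MAP = 8.265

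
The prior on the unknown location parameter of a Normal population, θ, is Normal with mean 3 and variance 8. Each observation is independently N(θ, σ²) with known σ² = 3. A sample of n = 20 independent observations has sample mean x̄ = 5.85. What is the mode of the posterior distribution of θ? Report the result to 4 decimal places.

n = 20, x̄ = 5.85.
For a Normal prior and Normal likelihood with known variance, the posterior is Normal; its mode equals its mean, the precision-weighted average.
Prior precision 1/σ₀² = 1/8 = 0.125; data precision n/σ² = 20/3.
θ̂ = (0.125·3 + (20/3)·5.85) / (0.125 + 20/3) = 39.375/(163/24) = 945/163 ≈ 5.7975.

θ̂_MAP = 5.7975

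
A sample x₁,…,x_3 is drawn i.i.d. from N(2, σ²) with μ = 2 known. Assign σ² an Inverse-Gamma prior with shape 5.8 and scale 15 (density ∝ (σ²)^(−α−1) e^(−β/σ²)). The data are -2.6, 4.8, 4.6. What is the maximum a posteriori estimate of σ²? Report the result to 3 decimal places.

Sum of squared deviations about the known mean: SS = (-2.6−2)² + (4.8−2)² + (4.6−2)² = 35.76.
The Normal likelihood contributes (σ²)^(−n/2) exp(−SS/(2σ²)), so the posterior is Inverse-Gamma(α + n/2, β + SS/2) = Inverse-Gamma(7.3, 32.88).
The mode of Inverse-Gamma(a, b) is b/(a+1) = 32.88/8.3 ≈ 3.961.

σ̂²_MAP = 3.961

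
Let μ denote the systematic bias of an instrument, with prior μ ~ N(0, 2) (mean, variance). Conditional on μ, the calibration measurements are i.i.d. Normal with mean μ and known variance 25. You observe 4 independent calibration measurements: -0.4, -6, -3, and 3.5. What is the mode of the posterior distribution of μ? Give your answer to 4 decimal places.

n = 4; x̄ = ((-0.4) + (-6) + (-3) + 3.5)/4 = -5.9/4 = -1.475.
For a Normal prior and Normal likelihood with known variance, the posterior is Normal; its mode equals its mean, the precision-weighted average.
Prior precision 1/σ₀² = 1/2 = 0.5; data precision n/σ² = 4/25 = 0.16.
μ̂ = (0.5·0 + 0.16·(-1.475)) / (0.5 + 0.16) = (-0.236)/0.66 = -59/165 ≈ -0.3576.

μ̂_MAP = -0.3576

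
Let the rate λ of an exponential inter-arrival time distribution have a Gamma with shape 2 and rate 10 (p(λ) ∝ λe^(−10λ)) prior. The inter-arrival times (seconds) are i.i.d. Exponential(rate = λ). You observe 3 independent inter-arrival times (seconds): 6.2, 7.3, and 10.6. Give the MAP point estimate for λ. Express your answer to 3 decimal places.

λ̂_MAP = 0.117

The Exponential(rate=λ) likelihood is ∝ λ^n e^(−λΣtᵢ). Here n = 3 and Σtᵢ = 6.2 + 7.3 + 10.6 = 24.1.
Posterior ∝ λe^(−10λ) · λ^3e^(−24.1λ) = λ^4e^(−34.1λ), i.e. Gamma(5, 34.1).
Mode = (a−1)/b = 4/34.1 ≈ 0.117.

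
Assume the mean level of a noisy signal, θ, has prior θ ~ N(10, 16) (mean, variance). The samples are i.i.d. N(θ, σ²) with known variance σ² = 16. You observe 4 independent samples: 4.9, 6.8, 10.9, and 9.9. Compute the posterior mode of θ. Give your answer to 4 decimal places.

n = 4; x̄ = (4.9 + 6.8 + 10.9 + 9.9)/4 = 32.5/4 = 8.125.
For a Normal prior and Normal likelihood with known variance, the posterior is Normal; its mode equals its mean, the precision-weighted average.
Prior precision 1/σ₀² = 1/16 = 0.0625; data precision n/σ² = 4/16 = 0.25.
θ̂ = (0.0625·10 + 0.25·8.125) / (0.0625 + 0.25) = 2.65625/0.3125 = 8.5000.

θ̂_MAP = 8.5000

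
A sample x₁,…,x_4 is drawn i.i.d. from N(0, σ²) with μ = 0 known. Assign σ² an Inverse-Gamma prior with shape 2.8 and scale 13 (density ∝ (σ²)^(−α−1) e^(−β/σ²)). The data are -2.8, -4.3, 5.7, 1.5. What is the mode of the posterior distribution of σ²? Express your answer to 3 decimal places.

σ̂²_MAP = 7.506

Sum of squared deviations about the known mean: SS = (-2.8−0)² + (-4.3−0)² + (5.7−0)² + (1.5−0)² = 61.07.
The Normal likelihood contributes (σ²)^(−n/2) exp(−SS/(2σ²)), so the posterior is Inverse-Gamma(α + n/2, β + SS/2) = Inverse-Gamma(4.8, 43.535).
The mode of Inverse-Gamma(a, b) is b/(a+1) = 43.535/5.8 ≈ 7.506.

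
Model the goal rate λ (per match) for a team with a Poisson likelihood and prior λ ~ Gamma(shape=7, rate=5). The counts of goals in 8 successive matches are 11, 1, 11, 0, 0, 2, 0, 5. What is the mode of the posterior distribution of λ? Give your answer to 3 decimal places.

λ̂_MAP = 2.769

Σxᵢ = 11+1+11+0+0+2+0+5 = 30, with n = 8.
Posterior ∝ λ^6e^(−5λ) · λ^30e^(−8λ) = λ^36e^(−13λ), i.e. Gamma(shape=37, rate=13).
The mode of a Gamma(a, b) with a ≥ 1 (shape–rate) is (a−1)/b = 36/13 ≈ 2.769.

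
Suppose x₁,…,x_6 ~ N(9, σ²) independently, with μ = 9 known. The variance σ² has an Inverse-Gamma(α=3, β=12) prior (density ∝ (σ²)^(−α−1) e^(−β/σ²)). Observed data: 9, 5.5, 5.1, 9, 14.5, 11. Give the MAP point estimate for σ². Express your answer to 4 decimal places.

σ̂²_MAP = 6.1221

Sum of squared deviations about the known mean: SS = (9−9)² + (5.5−9)² + (5.1−9)² + (9−9)² + (14.5−9)² + (11−9)² = 61.71.
The Normal likelihood contributes (σ²)^(−n/2) exp(−SS/(2σ²)), so the posterior is Inverse-Gamma(α + n/2, β + SS/2) = Inverse-Gamma(6, 42.855).
The mode of Inverse-Gamma(a, b) is b/(a+1) = 42.855/7 ≈ 6.1221.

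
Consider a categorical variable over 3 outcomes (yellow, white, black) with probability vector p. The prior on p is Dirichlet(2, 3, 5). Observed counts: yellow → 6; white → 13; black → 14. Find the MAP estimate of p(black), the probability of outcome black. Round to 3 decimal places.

The posterior is Dirichlet(αᵢ + nᵢ) = Dirichlet(8, 16, 19).
For a Dirichlet(a₁,…,a_K) with all aᵢ > 1, the mode has j-th component (aⱼ − 1)/(Σaᵢ − K).
Here Σaᵢ = 43 and K = 3, so p(black) = (19 − 1)/(43 − 3) = 18/40 ≈ 0.450.

MAP estimate of p(black) = 0.450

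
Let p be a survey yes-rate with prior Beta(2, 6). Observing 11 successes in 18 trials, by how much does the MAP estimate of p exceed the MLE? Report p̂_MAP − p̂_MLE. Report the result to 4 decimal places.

Posterior is Beta(13, 13); MAP = (13−1)/(26−2) = 12/24 ≈ 0.50000.
MLE ignores the prior: p̂_MLE = k/n = 11/18 ≈ 0.61111.
Difference = 12/24 − 11/18 = -1/9 ≈ -0.1111.

MAP − MLE = -0.1111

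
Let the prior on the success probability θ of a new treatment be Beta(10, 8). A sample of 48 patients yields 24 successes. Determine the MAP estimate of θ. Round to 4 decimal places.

θ̂_MAP = 0.5156

Prior: Beta(10, 8).
Data: 24 successes in 48 trials. The binomial likelihood contributes θ^24(1−θ)^24, so the posterior is Beta(10+24, 8+24) = Beta(34, 32).
For Beta(a, b) with a, b > 1 the mode is (a−1)/(a+b−2) = 33/64 ≈ 0.5156.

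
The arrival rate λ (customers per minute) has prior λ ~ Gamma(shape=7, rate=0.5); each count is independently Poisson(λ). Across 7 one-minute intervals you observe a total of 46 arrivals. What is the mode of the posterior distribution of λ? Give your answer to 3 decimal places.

Σxᵢ = 46, n = 7.
Posterior ∝ λ^6e^(−0.5λ) · λ^46e^(−7λ) = λ^52e^(−7.5λ), i.e. Gamma(shape=53, rate=7.5).
The mode of a Gamma(a, b) with a ≥ 1 (shape–rate) is (a−1)/b = 52/7.5 ≈ 6.933.

λ̂_MAP = 6.933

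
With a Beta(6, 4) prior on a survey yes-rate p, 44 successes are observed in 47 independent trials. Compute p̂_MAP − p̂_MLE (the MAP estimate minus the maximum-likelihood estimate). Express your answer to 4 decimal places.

MAP − MLE = -0.0453

Posterior is Beta(50, 7); MAP = (50−1)/(57−2) = 49/55 ≈ 0.89091.
MLE ignores the prior: p̂_MLE = k/n = 44/47 ≈ 0.93617.
Difference = 49/55 − 44/47 = -117/2585 ≈ -0.0453.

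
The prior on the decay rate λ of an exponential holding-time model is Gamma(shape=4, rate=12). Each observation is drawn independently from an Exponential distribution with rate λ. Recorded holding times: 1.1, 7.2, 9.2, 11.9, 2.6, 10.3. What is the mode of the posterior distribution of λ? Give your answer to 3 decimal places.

The Exponential(rate=λ) likelihood is ∝ λ^n e^(−λΣtᵢ). Here n = 6 and Σtᵢ = 1.1 + 7.2 + 9.2 + 11.9 + 2.6 + 10.3 = 42.3.
Posterior ∝ λ^3e^(−12λ) · λ^6e^(−42.3λ) = λ^9e^(−54.3λ), i.e. Gamma(10, 54.3).
Mode = (a−1)/b = 9/54.3 ≈ 0.166.

λ̂_MAP = 0.166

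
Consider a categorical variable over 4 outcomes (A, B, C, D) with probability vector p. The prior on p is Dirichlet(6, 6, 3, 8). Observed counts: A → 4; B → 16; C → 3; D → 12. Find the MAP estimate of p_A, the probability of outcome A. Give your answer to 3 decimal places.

The posterior is Dirichlet(αᵢ + nᵢ) = Dirichlet(10, 22, 6, 20).
For a Dirichlet(a₁,…,a_K) with all aᵢ > 1, the mode has j-th component (aⱼ − 1)/(Σaᵢ − K).
Here Σaᵢ = 58 and K = 4, so p_A = (10 − 1)/(58 − 4) = 9/54 ≈ 0.167.

MAP estimate of p_A = 0.167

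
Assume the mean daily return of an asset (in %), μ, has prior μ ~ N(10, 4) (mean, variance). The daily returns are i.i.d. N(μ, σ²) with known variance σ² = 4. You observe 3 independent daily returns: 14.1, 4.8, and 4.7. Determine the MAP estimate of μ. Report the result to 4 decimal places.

μ̂_MAP = 8.4000

n = 3; x̄ = (14.1 + 4.8 + 4.7)/3 = 23.6/3 = 118/15 ≈ 7.8667.
For a Normal prior and Normal likelihood with known variance, the posterior is Normal; its mode equals its mean, the precision-weighted average.
Prior precision 1/σ₀² = 1/4 = 0.25; data precision n/σ² = 3/4 = 0.75.
μ̂ = (0.25·10 + 0.75·(118/15)) / (0.25 + 0.75) = 8.4/1 = 8.4000.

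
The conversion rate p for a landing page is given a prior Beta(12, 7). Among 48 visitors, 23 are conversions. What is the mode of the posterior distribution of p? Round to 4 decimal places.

Prior: Beta(12, 7).
Data: 23 successes in 48 trials. The binomial likelihood contributes p^23(1−p)^25, so the posterior is Beta(12+23, 7+25) = Beta(35, 32).
For Beta(a, b) with a, b > 1 the mode is (a−1)/(a+b−2) = 34/65 ≈ 0.5231.

p̂_MAP = 0.5231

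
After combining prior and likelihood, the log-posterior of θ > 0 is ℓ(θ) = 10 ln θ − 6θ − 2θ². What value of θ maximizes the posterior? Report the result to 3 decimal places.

θ̂_MAP = 1.000

ℓ'(θ) = 10/θ − 6 − 4θ. Setting this to zero and multiplying by θ: 4θ² + 6θ − 10 = 0.
θ = (−6 + √(6² + 4·4·10)) / (2·4) = (−6 + √196) / 8 = (−6 + 14)/8 = 1.
ℓ''(θ) = −10/θ² − 4 < 0, confirming a maximum.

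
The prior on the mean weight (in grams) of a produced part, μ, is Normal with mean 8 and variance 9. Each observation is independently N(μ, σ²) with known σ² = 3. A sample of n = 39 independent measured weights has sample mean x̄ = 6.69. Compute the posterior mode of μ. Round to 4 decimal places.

n = 39, x̄ = 6.69.
For a Normal prior and Normal likelihood with known variance, the posterior is Normal; its mode equals its mean, the precision-weighted average.
Prior precision 1/σ₀² = 1/9; data precision n/σ² = 39/3 = 13.
μ̂ = ((1/9)·8 + 13·6.69) / (1/9 + 13) = (79073/900)/(118/9) = 79073/11800 ≈ 6.7011.

μ̂_MAP = 6.7011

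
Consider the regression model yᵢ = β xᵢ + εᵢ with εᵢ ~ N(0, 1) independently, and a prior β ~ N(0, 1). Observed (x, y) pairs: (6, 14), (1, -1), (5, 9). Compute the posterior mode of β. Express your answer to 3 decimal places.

log p(β | y) = −Σ(yᵢ − βxᵢ)²/(2·1) − β²/(2·1) + const.
Setting the derivative to zero: Σxᵢ(yᵢ − βxᵢ)/1 − β/1 = 0, so β = Σxᵢyᵢ / (Σxᵢ² + σ²/τ²).
Σxᵢyᵢ = 6·14 + 1·(-1) + 5·9 = 128; Σxᵢ² = 62; σ²/τ² = 1.
β̂_MAP = 128 / (62 + 1) = 128/63 ≈ 2.032.

β̂_MAP = 2.032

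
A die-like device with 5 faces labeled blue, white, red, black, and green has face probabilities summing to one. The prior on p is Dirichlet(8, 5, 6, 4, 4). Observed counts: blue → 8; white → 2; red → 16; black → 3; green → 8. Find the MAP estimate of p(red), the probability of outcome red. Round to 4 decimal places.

MAP estimate of p(red) = 0.3559

The posterior is Dirichlet(αᵢ + nᵢ) = Dirichlet(16, 7, 22, 7, 12).
For a Dirichlet(a₁,…,a_K) with all aᵢ > 1, the mode has j-th component (aⱼ − 1)/(Σaᵢ − K).
Here Σaᵢ = 64 and K = 5, so p(red) = (22 − 1)/(64 − 5) = 21/59 ≈ 0.3559.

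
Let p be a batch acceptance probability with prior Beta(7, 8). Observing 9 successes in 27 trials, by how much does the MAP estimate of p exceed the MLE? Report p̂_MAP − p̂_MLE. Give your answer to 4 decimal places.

MAP − MLE = 0.0417

Posterior is Beta(16, 26); MAP = (16−1)/(42−2) = 15/40 ≈ 0.37500.
MLE ignores the prior: p̂_MLE = k/n = 9/27 ≈ 0.33333.
Difference = 15/40 − 9/27 = 1/24 ≈ 0.0417.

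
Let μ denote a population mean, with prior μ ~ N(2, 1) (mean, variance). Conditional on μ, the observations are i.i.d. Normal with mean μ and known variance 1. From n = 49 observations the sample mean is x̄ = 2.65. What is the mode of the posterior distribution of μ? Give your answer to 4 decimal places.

μ̂_MAP = 2.6370

n = 49, x̄ = 2.65.
For a Normal prior and Normal likelihood with known variance, the posterior is Normal; its mode equals its mean, the precision-weighted average.
Prior precision 1/σ₀² = 1/1 = 1; data precision n/σ² = 49/1 = 49.
μ̂ = (1·2 + 49·2.65) / (1 + 49) = 131.85/50 = 2.6370.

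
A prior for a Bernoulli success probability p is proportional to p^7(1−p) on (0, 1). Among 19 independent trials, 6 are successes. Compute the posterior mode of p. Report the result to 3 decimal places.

The prior density ∝ p^7(1−p)^1 is the kernel of Beta(8, 2).
Data: 6 successes in 19 trials. The binomial likelihood contributes p^6(1−p)^13, so the posterior is Beta(8+6, 2+13) = Beta(14, 15).
For Beta(a, b) with a, b > 1 the mode is (a−1)/(a+b−2) = 13/27 ≈ 0.481.

p̂_MAP = 0.481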